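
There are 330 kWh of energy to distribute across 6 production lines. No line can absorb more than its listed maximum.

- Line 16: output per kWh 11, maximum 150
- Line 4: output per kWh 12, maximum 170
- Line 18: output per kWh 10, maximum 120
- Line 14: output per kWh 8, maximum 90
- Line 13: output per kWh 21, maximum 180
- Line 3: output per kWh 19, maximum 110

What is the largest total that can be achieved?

Order the production lines by output per kWh: Line 13 21 > Line 3 19 > Line 4 12 > Line 16 11 > Line 18 10 > Line 14 8.
Line 13 takes 180 to reach its cap of 180 — 150 left.
Line 3: +110 to 110 (cap) — 40 left.
Line 4 has room for 170 but only 40 remain, so it gets 40.
Total = 12×40 + 21×180 + 19×110 = 6350.

6350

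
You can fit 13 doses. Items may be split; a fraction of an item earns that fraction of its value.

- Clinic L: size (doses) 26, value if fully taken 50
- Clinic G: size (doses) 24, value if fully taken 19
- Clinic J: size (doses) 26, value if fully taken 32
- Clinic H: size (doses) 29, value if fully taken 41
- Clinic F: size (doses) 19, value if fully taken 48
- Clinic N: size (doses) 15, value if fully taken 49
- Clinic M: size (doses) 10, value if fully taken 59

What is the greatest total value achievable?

Sort by value density: Clinic M 59/10≈5.9, Clinic N 49/15≈3.27, Clinic F 48/19≈2.53, Clinic L 50/26≈1.92, Clinic H 41/29≈1.41, Clinic J 32/26≈1.23, Clinic G 19/24≈0.792.
Take all of Clinic M (10 doses, value 59) → 3 doses left.
3 doses left: a 3/15 share of Clinic N gives 49×3/15 = 9.8.
Total value = 68.8.

68.8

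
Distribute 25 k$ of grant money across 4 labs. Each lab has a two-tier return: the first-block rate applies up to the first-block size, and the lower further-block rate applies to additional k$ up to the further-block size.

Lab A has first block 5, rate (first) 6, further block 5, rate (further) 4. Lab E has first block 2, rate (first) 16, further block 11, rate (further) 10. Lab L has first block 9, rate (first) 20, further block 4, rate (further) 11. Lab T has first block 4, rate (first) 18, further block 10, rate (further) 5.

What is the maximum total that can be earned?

388

Order all 8 blocks by rate: Lab L/T1 20 > Lab T/T1 18 > Lab E/T1 16 > Lab L/T2 11 > Lab E/T2 10 > Lab A/T1 6 > Lab T/T2 5 > Lab A/T2 4.
Lab L T1 at 20: fill all 9 — 16 left.
Fill Lab T T1 block (4 at 18) — 12 left.
Lab E T1 at 16: fill all 2 — 10 left.
Lab L/T2 (11): +4 — 6 left.
6 remain; put them into Lab E T2 at 10.
Total = 20×9 + 18×4 + 16×2 + 11×4 + 10×6 = 388.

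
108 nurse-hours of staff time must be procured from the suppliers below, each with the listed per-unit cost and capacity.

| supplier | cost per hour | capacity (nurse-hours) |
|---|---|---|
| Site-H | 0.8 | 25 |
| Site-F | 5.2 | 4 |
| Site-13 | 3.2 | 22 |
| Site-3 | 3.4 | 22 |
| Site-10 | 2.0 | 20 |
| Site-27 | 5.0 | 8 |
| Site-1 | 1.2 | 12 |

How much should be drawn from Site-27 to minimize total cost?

7

Cheapest first:
Take 25 from Site-H at 0.8 — need 83 more.
Take 12 from Site-1 at 1.2 — need 71 more.
Site-10 (2.0): use full 20 — 51 nurse-hours to go.
Take 22 from Site-13 at 3.2 — need 29 more.
Site-3 at 3.4: take all 22 nurse-hours — 7 still needed.
Take 7 from Site-27 at 5.0 to finish.
Site-F: unused.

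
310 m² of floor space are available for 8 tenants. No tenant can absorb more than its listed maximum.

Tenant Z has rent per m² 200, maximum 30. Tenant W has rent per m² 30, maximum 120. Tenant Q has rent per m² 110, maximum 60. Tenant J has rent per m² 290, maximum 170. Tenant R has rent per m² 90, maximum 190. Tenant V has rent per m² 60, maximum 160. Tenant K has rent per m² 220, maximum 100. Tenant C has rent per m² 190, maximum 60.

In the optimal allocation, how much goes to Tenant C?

Order the tenants by rent per m²: Tenant J 290 > Tenant K 220 > Tenant Z 200 > Tenant C 190 > Tenant Q 110 > Tenant R 90 > Tenant V 60 > Tenant W 30.
Give Tenant J 170 to hit its cap of 170 → 140 left.
Tenant K takes 100 to reach its cap of 100 → 40 left.
Tenant Z: +30 to 30 (cap) → 10 left.
Tenant C: +10 (room for 60) → 10. Pool exhausted.

10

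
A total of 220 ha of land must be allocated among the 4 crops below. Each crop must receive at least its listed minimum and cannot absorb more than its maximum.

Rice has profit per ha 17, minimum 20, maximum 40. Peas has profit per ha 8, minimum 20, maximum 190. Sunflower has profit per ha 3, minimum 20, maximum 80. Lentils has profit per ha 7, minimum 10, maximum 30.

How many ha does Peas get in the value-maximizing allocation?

150

Meeting every minimum uses 20+20+20+10 = 70 ha, leaving 150.
Rank by profit per ha: Rice 17 > Peas 8 > Lentils 7 > Sunflower 3.
Rice takes 20 more to reach its cap of 40 — 130 left.
Peas: +130 (room for 170) → 150. Pool exhausted.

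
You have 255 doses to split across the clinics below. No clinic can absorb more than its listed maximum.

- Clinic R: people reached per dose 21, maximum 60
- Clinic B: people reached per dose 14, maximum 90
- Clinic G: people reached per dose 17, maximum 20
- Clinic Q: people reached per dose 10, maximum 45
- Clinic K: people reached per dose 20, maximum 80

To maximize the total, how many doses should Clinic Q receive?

Rank by people reached per dose: Clinic R 21 > Clinic K 20 > Clinic G 17 > Clinic B 14 > Clinic Q 10.
Clinic R: +60 to 60 (cap) → 195 left.
Clinic K: +80 to 80 (cap) → 115 left.
Give Clinic G 20 to hit its cap of 20 → 95 left.
Clinic B takes 90 to reach its cap of 90 → 5 left.
Clinic Q has room for 45 but only 5 remain, so it gets 5.

5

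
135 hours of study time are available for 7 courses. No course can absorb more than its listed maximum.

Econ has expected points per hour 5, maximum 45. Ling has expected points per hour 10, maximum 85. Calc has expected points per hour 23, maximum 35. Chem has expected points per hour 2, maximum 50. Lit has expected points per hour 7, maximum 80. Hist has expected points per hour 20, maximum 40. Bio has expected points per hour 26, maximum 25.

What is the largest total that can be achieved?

Rank by expected points per hour: Bio 26 > Calc 23 > Hist 20 > Ling 10 > Lit 7 > Econ 5 > Chem 2.
Bio takes 25 to reach its cap of 25 — 110 left.
Calc: +35 to 35 (cap) — 75 left.
Give Hist 40 to hit its cap of 40 — 35 left.
Ling: +35 (room for 85) → 35. Pool exhausted.
Total = 10×35 + 23×35 + 20×40 + 26×25 = 2605.

2605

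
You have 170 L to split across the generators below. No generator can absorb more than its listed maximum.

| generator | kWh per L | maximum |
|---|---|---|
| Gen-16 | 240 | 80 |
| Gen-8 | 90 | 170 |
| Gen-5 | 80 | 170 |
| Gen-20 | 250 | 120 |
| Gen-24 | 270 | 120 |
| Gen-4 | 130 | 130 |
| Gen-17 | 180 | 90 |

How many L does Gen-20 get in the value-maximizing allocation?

Highest kWh per L first: Gen-24 270 > Gen-20 250 > Gen-16 240 > Gen-17 180 > Gen-4 130 > Gen-8 90 > Gen-5 80.
Gen-24 takes 120 to reach its cap of 120 ; 50 left.
Gen-20 has room for 120 but only 50 remain, so it gets 50.

50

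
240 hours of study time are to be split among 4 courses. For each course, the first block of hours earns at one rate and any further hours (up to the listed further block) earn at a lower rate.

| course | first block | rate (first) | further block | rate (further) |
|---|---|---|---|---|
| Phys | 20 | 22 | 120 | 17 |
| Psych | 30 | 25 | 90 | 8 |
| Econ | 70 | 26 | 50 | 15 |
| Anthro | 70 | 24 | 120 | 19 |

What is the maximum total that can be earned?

Rank every tier by rate: Econ/first 26 > Psych/first 25 > Anthro/first 24 > Phys/first 22 > Anthro/second 19 > Phys/second 17 > Econ/second 15 > Psych/second 8.
Econ/first (26): +70 — 170 left.
Psych first at 25: fill all 30 — 140 left.
Fill Anthro first block (70 at 24) — 70 left.
Phys first at 22: fill all 20 — 50 left.
Anthro second at 19: only 50 left, fill 50.
Total = 26×70 + 25×30 + 24×70 + 22×20 + 19×50 = 5640.

5640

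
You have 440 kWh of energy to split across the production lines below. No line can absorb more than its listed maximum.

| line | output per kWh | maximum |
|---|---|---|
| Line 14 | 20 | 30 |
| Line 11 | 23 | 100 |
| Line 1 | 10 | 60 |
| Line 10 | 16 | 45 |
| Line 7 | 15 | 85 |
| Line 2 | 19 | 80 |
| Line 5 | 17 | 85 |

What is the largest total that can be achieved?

8010

Order the production lines by output per kWh: Line 11 23 > Line 14 20 > Line 2 19 > Line 5 17 > Line 10 16 > Line 7 15 > Line 1 10.
Line 11 takes 100 to reach its cap of 100 ; 340 left.
Give Line 14 30 to hit its cap of 30 ; 310 left.
Give Line 2 80 to hit its cap of 80 ; 230 left.
Line 5 takes 85 to reach its cap of 85 ; 145 left.
Line 10: +45 to 45 (cap) ; 100 left.
Line 7: +85 to 85 (cap) ; 15 left.
Line 1: +15 (room for 60) → 15. Pool exhausted.
Total = 20×30 + 23×100 + 10×15 + 16×45 + 15×85 + 19×80 + 17×85 = 8010.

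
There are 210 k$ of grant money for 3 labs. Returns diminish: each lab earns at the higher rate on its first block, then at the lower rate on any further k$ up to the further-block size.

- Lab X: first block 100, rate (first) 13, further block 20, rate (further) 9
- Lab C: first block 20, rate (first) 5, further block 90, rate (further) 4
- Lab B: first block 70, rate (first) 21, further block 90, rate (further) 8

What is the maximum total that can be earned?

Rank every tier by rate: Lab B/tier1 21 > Lab X/tier1 13 > Lab X/tier2 9 > Lab B/tier2 8 > Lab C/tier1 5 > Lab C/tier2 4.
Lab B tier1 at 21: fill all 70 — 140 left.
Fill Lab X tier1 block (100 at 13) — 40 left.
Lab X/tier2 (9): +20 — 20 left.
Lab B/tier2: +20 of 90 at 8; pool empty.
Total = 21×70 + 13×100 + 9×20 + 8×20 = 3110.

3110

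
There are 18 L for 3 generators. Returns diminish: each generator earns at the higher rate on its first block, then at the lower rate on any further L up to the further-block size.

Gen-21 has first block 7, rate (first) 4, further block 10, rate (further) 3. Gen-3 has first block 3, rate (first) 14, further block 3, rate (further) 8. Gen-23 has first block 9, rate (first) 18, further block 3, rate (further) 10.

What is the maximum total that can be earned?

Order all 6 blocks by rate: Gen-23/tier1 18 > Gen-3/tier1 14 > Gen-23/tier2 10 > Gen-3/tier2 8 > Gen-21/tier1 4 > Gen-21/tier2 3.
Gen-23 tier1 at 18: fill all 9 — 9 left.
Gen-3 tier1 at 14: fill all 3 — 6 left.
Gen-23/tier2 (10): +3 — 3 left.
Gen-3 tier2 at 8: fill all 3 — 0 left.
Total = 18×9 + 14×3 + 10×3 + 8×3 = 258.

258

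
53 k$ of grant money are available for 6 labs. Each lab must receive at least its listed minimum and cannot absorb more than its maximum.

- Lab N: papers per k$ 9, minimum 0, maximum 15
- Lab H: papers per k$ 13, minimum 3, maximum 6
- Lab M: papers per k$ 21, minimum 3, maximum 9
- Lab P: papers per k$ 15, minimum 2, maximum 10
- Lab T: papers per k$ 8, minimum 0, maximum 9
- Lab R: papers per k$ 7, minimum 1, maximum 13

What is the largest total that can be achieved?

652

Meeting every minimum uses 0+3+3+2+0+1 = 9 k$, leaving 44.
Highest papers per k$ first: Lab M 21 > Lab P 15 > Lab H 13 > Lab N 9 > Lab T 8 > Lab R 7.
Give Lab M 6 more to hit its cap of 9 ; 38 left.
Lab P takes 8 more to reach its cap of 10 ; 30 left.
Lab H takes 3 more to reach its cap of 6 ; 27 left.
Lab N takes 15 more to reach its cap of 15 ; 12 left.
Give Lab T 9 more to hit its cap of 9 ; 3 left.
Lab R: +3 (room for 12) → 4. Pool exhausted.
Total = 9×15 + 13×6 + 21×9 + 15×10 + 8×9 + 7×4 = 652.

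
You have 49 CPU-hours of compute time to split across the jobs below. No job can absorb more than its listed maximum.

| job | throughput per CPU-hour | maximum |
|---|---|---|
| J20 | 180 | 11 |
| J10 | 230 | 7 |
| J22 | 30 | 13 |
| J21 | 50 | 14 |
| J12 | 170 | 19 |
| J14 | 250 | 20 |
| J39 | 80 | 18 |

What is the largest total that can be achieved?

Order the jobs by throughput per CPU-hour: J14 250 > J10 230 > J20 180 > J12 170 > J39 80 > J21 50 > J22 30.
J14: +20 to 20 (cap) — 29 left.
Give J10 7 to hit its cap of 7 — 22 left.
Give J20 11 to hit its cap of 11 — 11 left.
J12 has room for 19 but only 11 remain, so it gets 11.
Total = 180×11 + 230×7 + 170×11 + 250×20 = 10460.

10460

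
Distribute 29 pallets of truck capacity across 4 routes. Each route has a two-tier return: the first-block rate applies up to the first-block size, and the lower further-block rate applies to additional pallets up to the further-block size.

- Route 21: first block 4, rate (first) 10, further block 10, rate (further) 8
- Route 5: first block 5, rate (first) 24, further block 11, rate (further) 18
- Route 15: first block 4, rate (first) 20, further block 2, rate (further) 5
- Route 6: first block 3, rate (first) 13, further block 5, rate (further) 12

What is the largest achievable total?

Treat each block as its own option and order by rate: Route 5/first 24 > Route 15/first 20 > Route 5/second 18 > Route 6/first 13 > Route 6/second 12 > Route 21/first 10 > Route 21/second 8 > Route 15/second 5.
Route 5 first at 24: fill all 5 — 24 left.
Route 15/first (20): +4 — 20 left.
Route 5/second (18): +11 — 9 left.
Route 6 first at 13: fill all 3 — 6 left.
Route 6/second (12): +5 — 1 left.
Route 21 first at 10: only 1 left, fill 1.
Total = 24×5 + 20×4 + 18×11 + 13×3 + 12×5 + 10×1 = 507.

507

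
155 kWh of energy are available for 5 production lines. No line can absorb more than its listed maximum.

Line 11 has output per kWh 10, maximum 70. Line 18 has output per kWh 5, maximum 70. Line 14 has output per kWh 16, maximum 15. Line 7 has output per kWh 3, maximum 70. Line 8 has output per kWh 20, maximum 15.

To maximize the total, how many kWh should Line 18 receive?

55

Highest output per kWh first: Line 8 20 > Line 14 16 > Line 11 10 > Line 18 5 > Line 7 3.
Line 8 takes 15 to reach its cap of 15 ; 140 left.
Give Line 14 15 to hit its cap of 15 ; 125 left.
Line 11 takes 70 to reach its cap of 70 ; 55 left.
Only 55 left; Line 18 takes them to reach 55.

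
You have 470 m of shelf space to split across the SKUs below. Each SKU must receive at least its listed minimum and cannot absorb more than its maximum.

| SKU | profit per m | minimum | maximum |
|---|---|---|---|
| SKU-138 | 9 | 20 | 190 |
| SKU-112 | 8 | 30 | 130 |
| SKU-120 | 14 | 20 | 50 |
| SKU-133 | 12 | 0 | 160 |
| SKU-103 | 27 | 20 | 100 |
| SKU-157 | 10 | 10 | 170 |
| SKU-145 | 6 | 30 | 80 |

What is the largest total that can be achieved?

Meeting every minimum uses 20+30+20+0+20+10+30 = 130 m, leaving 340.
Order the SKUs by profit per m: SKU-103 27 > SKU-120 14 > SKU-133 12 > SKU-157 10 > SKU-138 9 > SKU-112 8 > SKU-145 6.
SKU-103: +80 to 100 (cap) ; 260 left.
Give SKU-120 30 more to hit its cap of 50 ; 230 left.
Give SKU-133 160 more to hit its cap of 160 ; 70 left.
Only 70 left; SKU-157 takes them to reach 80.
Total = 9×20 + 8×30 + 14×50 + 12×160 + 27×100 + 10×80 + 6×30 = 6720.

6720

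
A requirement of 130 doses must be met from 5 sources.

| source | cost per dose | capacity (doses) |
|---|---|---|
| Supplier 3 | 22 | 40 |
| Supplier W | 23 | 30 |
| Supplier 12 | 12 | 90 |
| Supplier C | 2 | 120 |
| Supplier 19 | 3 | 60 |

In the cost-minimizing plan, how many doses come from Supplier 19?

Use sources in increasing cost order.
Take 120 from Supplier C at 2 ; need 10 more.
Take 10 from Supplier 19 at 3 to finish.
Supplier 12, Supplier 3, Supplier W: unused.

10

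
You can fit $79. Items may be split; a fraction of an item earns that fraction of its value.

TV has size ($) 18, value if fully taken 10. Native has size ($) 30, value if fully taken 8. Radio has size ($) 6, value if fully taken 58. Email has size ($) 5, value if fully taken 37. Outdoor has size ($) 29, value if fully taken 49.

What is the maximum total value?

Best value per unit of size first: Radio 58/6≈9.67, Email 37/5≈7.4, Outdoor 49/29≈1.69, TV 10/18≈0.556, Native 8/30≈0.267.
Radio: take in full, 6 $ for value 58 — 73 left.
Email: take in full, 5 $ for value 37 — 68 left.
All 29 $ of Outdoor fit (value 49) — 39 remain.
Take all of TV (18 $, value 10) — 21 $ left.
21 $ left: a 21/30 share of Native gives 8×21/30 = 5.6.
Total value = 159.6.

159.6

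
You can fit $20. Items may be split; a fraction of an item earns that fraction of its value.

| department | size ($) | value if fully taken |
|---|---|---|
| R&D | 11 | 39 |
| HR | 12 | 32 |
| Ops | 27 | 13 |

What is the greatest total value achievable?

Sort by value density: R&D 39/11≈3.55, HR 32/12≈2.67, Ops 13/27≈0.481.
Take all of R&D (11 $, value 39) ; 9 $ left.
9 $ left: a 9/12 share of HR gives 32×9/12 = 24.
Total value = 63.

63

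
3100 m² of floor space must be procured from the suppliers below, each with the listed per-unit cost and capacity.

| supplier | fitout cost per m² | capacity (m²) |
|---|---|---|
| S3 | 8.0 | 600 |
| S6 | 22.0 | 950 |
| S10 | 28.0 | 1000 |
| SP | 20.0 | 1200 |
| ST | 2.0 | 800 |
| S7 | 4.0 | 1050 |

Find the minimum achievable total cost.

Use suppliers in increasing cost order.
ST (2.0): use full 800 ; 2300 m² to go.
S7 (4.0): use full 1050 ; 1250 m² to go.
Take 600 from S3 at 8.0 ; need 650 more.
SP at 20.0: take 650 of its 1200 ; requirement met.
S6, S10: unused.
Cost = 800×2.0 + 1050×4.0 + 600×8.0 + 650×20.0 = 23600.

23600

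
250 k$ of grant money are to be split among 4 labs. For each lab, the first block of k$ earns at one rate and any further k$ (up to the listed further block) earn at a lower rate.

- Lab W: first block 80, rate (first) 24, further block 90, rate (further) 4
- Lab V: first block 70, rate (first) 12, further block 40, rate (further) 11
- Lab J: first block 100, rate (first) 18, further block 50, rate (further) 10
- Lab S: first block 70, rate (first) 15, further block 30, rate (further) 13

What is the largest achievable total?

4770

Order all 8 blocks by rate: Lab W/T1 24 > Lab J/T1 18 > Lab S/T1 15 > Lab S/T2 13 > Lab V/T1 12 > Lab V/T2 11 > Lab J/T2 10 > Lab W/T2 4.
Lab W/T1 (24): +80 → 170 left.
Fill Lab J T1 block (100 at 18) → 70 left.
Lab S T1 at 15: fill all 70 → 0 left.
Total = 24×80 + 18×100 + 15×70 = 4770.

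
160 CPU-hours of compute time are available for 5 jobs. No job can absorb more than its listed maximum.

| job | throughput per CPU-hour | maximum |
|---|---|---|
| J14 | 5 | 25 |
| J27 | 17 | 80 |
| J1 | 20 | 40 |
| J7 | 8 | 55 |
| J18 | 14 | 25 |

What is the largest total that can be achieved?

2630

Rank by throughput per CPU-hour: J1 20 > J27 17 > J18 14 > J7 8 > J14 5.
J1 takes 40 to reach its cap of 40 → 120 left.
J27 takes 80 to reach its cap of 80 → 40 left.
Give J18 25 to hit its cap of 25 → 15 left.
J7 has room for 55 but only 15 remain, so it gets 15.
Total = 17×80 + 20×40 + 8×15 + 14×25 = 2630.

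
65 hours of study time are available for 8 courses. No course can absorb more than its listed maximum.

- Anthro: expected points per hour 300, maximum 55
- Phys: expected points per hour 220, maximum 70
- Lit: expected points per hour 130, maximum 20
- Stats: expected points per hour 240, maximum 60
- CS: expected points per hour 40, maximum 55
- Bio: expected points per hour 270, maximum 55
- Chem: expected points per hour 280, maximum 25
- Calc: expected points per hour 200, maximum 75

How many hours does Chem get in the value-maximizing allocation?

Order the courses by expected points per hour: Anthro 300 > Chem 280 > Bio 270 > Stats 240 > Phys 220 > Calc 200 > Lit 130 > CS 40.
Anthro takes 55 to reach its cap of 55 ; 10 left.
Only 10 left; Chem takes them to reach 10.

10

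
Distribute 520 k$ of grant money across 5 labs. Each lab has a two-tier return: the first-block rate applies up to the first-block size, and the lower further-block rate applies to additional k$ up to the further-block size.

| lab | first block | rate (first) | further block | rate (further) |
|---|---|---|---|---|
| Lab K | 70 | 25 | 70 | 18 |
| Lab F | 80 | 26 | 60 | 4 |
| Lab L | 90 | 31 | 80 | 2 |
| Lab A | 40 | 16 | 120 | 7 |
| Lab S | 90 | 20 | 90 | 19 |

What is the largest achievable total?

Order all 10 blocks by rate: Lab L/tier1 31 > Lab F/tier1 26 > Lab K/tier1 25 > Lab S/tier1 20 > Lab S/tier2 19 > Lab K/tier2 18 > Lab A/tier1 16 > Lab A/tier2 7 > Lab F/tier2 4 > Lab L/tier2 2.
Lab L/tier1 (31): +90 ; 430 left.
Fill Lab F tier1 block (80 at 26) ; 350 left.
Fill Lab K tier1 block (70 at 25) ; 280 left.
Lab S tier1 at 20: fill all 90 ; 190 left.
Lab S/tier2 (19): +90 ; 100 left.
Lab K/tier2 (18): +70 ; 30 left.
30 remain; put them into Lab A tier1 at 16.
Total = 31×90 + 26×80 + 25×70 + 20×90 + 19×90 + 18×70 + 16×30 = 11870.

11870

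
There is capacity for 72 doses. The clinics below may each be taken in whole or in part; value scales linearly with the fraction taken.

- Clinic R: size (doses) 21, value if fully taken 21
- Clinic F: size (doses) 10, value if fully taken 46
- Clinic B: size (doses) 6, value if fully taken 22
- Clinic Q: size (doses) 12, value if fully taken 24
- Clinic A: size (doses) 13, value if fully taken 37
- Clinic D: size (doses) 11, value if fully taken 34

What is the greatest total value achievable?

Sort by value density: Clinic F 46/10≈4.6, Clinic B 22/6≈3.67, Clinic D 34/11≈3.09, Clinic A 37/13≈2.85, Clinic Q 24/12≈2, Clinic R 21/21≈1.
All 10 doses of Clinic F fit (value 46) → 62 remain.
Clinic B: take in full, 6 doses for value 22 → 56 left.
All 11 doses of Clinic D fit (value 34) → 45 remain.
All 13 doses of Clinic A fit (value 37) → 32 remain.
All 12 doses of Clinic Q fit (value 24) → 20 remain.
20 doses left: a 20/21 share of Clinic R gives 21×20/21 = 20.
Total value = 183.

183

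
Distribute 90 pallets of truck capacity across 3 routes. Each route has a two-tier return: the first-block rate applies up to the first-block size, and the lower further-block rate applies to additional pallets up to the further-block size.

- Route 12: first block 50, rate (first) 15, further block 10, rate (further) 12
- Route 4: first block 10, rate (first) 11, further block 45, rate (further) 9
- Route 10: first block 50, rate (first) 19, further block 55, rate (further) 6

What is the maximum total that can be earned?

1550

Treat each block as its own option and order by rate: Route 10/T1 19 > Route 12/T1 15 > Route 12/T2 12 > Route 4/T1 11 > Route 4/T2 9 > Route 10/T2 6.
Route 10 T1 at 19: fill all 50 → 40 left.
Route 12 T1 at 15: only 40 left, fill 40.
Total = 19×50 + 15×40 = 1550.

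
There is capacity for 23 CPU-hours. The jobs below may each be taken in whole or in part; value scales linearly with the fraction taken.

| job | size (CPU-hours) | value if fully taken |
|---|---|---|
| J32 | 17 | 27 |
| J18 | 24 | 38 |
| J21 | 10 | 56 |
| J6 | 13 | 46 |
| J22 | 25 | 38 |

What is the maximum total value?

102

Best value per unit of size first: J21 56/10≈5.6, J6 46/13≈3.54, J32 27/17≈1.59, J18 38/24≈1.58, J22 38/25≈1.52.
J21: take in full, 10 CPU-hours for value 56 — 13 left.
Take all of J6 (13 CPU-hours, value 46) — 0 CPU-hours left.
Total value = 102.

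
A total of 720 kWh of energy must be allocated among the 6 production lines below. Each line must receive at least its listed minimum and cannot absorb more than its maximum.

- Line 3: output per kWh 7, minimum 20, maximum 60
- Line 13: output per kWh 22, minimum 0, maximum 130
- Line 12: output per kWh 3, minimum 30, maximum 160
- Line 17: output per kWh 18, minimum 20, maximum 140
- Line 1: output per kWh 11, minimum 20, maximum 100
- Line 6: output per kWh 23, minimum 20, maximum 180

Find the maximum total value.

Meeting every minimum uses 20+0+30+20+20+20 = 110 kWh, leaving 610.
Order the production lines by output per kWh: Line 6 23 > Line 13 22 > Line 17 18 > Line 1 11 > Line 3 7 > Line 12 3.
Give Line 6 160 more to hit its cap of 180 — 450 left.
Line 13 takes 130 more to reach its cap of 130 — 320 left.
Line 17 takes 120 more to reach its cap of 140 — 200 left.
Line 1 takes 80 more to reach its cap of 100 — 120 left.
Line 3: +40 to 60 (cap) — 80 left.
Line 12: +80 (room for 130) → 110. Pool exhausted.
Total = 7×60 + 22×130 + 3×110 + 18×140 + 11×100 + 23×180 = 11370.

11370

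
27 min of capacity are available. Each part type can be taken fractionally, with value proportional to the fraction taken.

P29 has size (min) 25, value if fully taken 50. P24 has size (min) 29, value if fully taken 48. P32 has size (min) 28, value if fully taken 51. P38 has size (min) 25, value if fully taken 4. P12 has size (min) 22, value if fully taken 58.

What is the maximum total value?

Sort by value density: P12 58/22≈2.64, P29 50/25≈2, P32 51/28≈1.82, P24 48/29≈1.66, P38 4/25≈0.16.
Take all of P12 (22 min, value 58) — 5 min left.
Only 5 min remain; take 5/25 of P29 for value 50×5/25 = 10.
Total value = 68.

68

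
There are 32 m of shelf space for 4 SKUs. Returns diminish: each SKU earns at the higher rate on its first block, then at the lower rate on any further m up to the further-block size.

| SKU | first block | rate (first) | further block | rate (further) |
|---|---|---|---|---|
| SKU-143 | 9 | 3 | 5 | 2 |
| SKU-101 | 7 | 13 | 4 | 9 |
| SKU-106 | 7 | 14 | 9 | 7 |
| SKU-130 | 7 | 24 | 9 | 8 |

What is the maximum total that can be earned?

449

Treat each block as its own option and order by rate: SKU-130/tier1 24 > SKU-106/tier1 14 > SKU-101/tier1 13 > SKU-101/tier2 9 > SKU-130/tier2 8 > SKU-106/tier2 7 > SKU-143/tier1 3 > SKU-143/tier2 2.
SKU-130/tier1 (24): +7 — 25 left.
Fill SKU-106 tier1 block (7 at 14) — 18 left.
Fill SKU-101 tier1 block (7 at 13) — 11 left.
SKU-101 tier2 at 9: fill all 4 — 7 left.
SKU-130 tier2 at 8: only 7 left, fill 7.
Total = 24×7 + 14×7 + 13×7 + 9×4 + 8×7 = 449.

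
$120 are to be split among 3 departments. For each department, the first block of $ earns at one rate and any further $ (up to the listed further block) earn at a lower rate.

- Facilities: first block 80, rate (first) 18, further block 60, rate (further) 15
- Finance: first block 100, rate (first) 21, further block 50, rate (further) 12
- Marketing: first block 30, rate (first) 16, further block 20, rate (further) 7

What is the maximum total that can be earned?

Order all 6 blocks by rate: Finance/tier1 21 > Facilities/tier1 18 > Marketing/tier1 16 > Facilities/tier2 15 > Finance/tier2 12 > Marketing/tier2 7.
Finance tier1 at 21: fill all 100 → 20 left.
Facilities/tier1: +20 of 80 at 18; pool empty.
Total = 21×100 + 18×20 = 2460.

2460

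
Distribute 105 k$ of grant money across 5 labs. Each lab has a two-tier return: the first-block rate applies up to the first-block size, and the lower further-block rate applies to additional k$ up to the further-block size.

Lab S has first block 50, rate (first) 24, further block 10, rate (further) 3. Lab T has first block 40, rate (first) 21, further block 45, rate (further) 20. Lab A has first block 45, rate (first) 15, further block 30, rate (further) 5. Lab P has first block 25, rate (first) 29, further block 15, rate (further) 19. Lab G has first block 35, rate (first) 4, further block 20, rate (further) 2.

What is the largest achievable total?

2555

Order all 10 blocks by rate: Lab P/tier1 29 > Lab S/tier1 24 > Lab T/tier1 21 > Lab T/tier2 20 > Lab P/tier2 19 > Lab A/tier1 15 > Lab A/tier2 5 > Lab G/tier1 4 > Lab S/tier2 3 > Lab G/tier2 2.
Lab P tier1 at 29: fill all 25 → 80 left.
Fill Lab S tier1 block (50 at 24) → 30 left.
Lab T tier1 at 21: only 30 left, fill 30.
Total = 29×25 + 24×50 + 21×30 = 2555.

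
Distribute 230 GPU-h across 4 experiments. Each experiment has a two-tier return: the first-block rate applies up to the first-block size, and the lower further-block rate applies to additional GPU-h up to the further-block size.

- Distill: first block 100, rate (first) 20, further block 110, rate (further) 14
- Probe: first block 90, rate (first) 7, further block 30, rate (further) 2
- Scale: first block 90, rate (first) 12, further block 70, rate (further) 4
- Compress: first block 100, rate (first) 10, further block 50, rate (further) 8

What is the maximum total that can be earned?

3780

Order all 8 blocks by rate: Distill/first 20 > Distill/second 14 > Scale/first 12 > Compress/first 10 > Compress/second 8 > Probe/first 7 > Scale/second 4 > Probe/second 2.
Fill Distill first block (100 at 20) ; 130 left.
Fill Distill second block (110 at 14) ; 20 left.
Scale/first: +20 of 90 at 12; pool empty.
Total = 20×100 + 14×110 + 12×20 = 3780.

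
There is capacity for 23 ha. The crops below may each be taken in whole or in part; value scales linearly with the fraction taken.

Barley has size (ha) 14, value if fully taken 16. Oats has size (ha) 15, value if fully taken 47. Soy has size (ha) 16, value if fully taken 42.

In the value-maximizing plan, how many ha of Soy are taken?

Sort by value density: Oats 47/15≈3.13, Soy 42/16≈2.62, Barley 16/14≈1.14.
Oats: take in full, 15 ha for value 47 — 8 left.
Fill the last 8 ha with part of Soy: 8/16 of it earns 21.

8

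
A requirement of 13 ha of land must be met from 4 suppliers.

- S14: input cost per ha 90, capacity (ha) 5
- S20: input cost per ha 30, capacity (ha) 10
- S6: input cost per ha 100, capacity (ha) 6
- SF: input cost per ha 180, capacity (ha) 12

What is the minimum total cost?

Fill from the cheapest supplier first.
Take 10 from S20 at 30 → need 3 more.
S14 at 90: take 3 of its 5 → requirement met.
S6, SF: unused.
Cost = 10×30 + 3×90 = 570.

570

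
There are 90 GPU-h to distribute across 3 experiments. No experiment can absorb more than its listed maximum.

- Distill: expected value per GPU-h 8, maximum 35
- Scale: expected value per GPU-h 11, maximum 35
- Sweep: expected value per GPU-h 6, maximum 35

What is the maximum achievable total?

785

Order the experiments by expected value per GPU-h: Scale 11 > Distill 8 > Sweep 6.
Scale takes 35 to reach its cap of 35 → 55 left.
Give Distill 35 to hit its cap of 35 → 20 left.
Sweep: +20 (room for 35) → 20. Pool exhausted.
Total = 8×35 + 11×35 + 6×20 = 785.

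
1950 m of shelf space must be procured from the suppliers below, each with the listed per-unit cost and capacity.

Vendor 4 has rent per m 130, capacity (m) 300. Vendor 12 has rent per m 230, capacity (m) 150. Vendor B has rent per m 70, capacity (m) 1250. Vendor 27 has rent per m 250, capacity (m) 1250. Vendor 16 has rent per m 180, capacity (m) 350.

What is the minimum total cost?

201000

Fill from the cheapest supplier first.
Take 1250 from Vendor B at 70 ; need 700 more.
Vendor 4 at 130: take all 300 m ; 400 still needed.
Vendor 16 (180): use full 350 ; 50 m to go.
Vendor 12 at 230: take 50 of its 150 ; requirement met.
Vendor 27: unused.
Cost = 1250×70 + 300×130 + 350×180 + 50×230 = 201000.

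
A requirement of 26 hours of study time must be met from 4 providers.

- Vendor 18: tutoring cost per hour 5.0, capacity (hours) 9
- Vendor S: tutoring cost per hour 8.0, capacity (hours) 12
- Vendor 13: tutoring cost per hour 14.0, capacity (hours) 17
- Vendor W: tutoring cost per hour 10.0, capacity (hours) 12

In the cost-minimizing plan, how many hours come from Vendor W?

Use providers in increasing cost order.
Vendor 18 (5.0): use full 9 ; 17 hours to go.
Vendor S at 8.0: take all 12 hours ; 5 still needed.
Take 5 from Vendor W at 10.0 to finish.
Vendor 13: unused.

5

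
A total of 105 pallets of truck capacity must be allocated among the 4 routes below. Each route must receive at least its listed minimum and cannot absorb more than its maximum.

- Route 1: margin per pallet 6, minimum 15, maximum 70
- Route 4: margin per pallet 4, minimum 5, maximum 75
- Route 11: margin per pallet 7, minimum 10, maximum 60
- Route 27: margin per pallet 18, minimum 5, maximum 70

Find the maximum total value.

Meeting every minimum uses 15+5+10+5 = 35 pallets, leaving 70.
Highest margin per pallet first: Route 27 18 > Route 11 7 > Route 1 6 > Route 4 4.
Route 27: +65 to 70 (cap) ; 5 left.
Route 11 has room for 50 more but only 5 remain, so it gets 15.
Total = 6×15 + 4×5 + 7×15 + 18×70 = 1475.

1475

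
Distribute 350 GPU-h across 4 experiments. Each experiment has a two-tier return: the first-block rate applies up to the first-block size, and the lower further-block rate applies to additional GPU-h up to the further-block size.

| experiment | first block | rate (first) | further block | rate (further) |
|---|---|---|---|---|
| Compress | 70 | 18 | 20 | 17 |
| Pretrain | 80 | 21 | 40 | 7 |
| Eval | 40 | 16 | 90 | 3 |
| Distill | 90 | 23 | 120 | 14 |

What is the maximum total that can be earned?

6690

Rank every tier by rate: Distill/first 23 > Pretrain/first 21 > Compress/first 18 > Compress/second 17 > Eval/first 16 > Distill/second 14 > Pretrain/second 7 > Eval/second 3.
Distill/first (23): +90 ; 260 left.
Pretrain first at 21: fill all 80 ; 180 left.
Fill Compress first block (70 at 18) ; 110 left.
Compress second at 17: fill all 20 ; 90 left.
Eval first at 16: fill all 40 ; 50 left.
Distill second at 14: only 50 left, fill 50.
Total = 23×90 + 21×80 + 18×70 + 17×20 + 16×40 + 14×50 = 6690.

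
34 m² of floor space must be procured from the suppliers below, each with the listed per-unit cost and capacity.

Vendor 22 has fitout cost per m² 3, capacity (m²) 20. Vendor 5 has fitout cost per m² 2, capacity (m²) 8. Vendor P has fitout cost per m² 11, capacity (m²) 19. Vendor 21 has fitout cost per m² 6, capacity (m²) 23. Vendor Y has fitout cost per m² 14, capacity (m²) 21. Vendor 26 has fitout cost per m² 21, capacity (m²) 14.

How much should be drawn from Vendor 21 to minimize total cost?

Fill from the cheapest supplier first.
Vendor 5 (2): use full 8 — 26 m² to go.
Vendor 22 (3): use full 20 — 6 m² to go.
Take 6 from Vendor 21 at 6 to finish.
Vendor P, Vendor Y, Vendor 26: unused.

6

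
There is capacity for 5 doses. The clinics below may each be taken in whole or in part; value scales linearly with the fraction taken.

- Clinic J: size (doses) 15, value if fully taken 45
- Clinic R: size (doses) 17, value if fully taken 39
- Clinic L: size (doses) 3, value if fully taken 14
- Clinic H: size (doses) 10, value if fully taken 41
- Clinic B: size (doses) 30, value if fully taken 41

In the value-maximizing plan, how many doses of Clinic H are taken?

2

Sort by value density: Clinic L 14/3≈4.67, Clinic H 41/10≈4.1, Clinic J 45/15≈3, Clinic R 39/17≈2.29, Clinic B 41/30≈1.37.
All 3 doses of Clinic L fit (value 14) → 2 remain.
Only 2 doses remain; take 2/10 of Clinic H for value 41×2/10 = 8.2.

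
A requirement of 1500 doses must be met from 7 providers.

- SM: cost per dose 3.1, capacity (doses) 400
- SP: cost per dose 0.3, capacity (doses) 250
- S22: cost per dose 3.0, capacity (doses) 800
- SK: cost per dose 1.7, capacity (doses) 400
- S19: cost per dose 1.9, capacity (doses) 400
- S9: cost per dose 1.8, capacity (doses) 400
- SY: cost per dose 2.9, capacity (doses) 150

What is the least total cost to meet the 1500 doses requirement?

2380

Fill from the cheapest provider first.
SP (0.3): use full 250 — 1250 doses to go.
SK at 1.7: take all 400 doses — 850 still needed.
S9 (1.8): use full 400 — 450 doses to go.
S19 at 1.9: take all 400 doses — 50 still needed.
Take 50 from SY at 2.9 to finish.
S22, SM: unused.
Cost = 250×0.3 + 400×1.7 + 400×1.8 + 400×1.9 + 50×2.9 = 2380.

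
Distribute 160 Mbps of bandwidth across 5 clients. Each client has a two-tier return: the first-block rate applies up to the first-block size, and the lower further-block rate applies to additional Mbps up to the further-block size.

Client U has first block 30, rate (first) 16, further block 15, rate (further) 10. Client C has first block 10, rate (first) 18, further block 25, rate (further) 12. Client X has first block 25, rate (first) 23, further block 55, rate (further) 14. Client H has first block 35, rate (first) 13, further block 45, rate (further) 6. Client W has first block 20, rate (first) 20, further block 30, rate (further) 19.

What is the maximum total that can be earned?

Rank every tier by rate: Client X/first 23 > Client W/first 20 > Client W/second 19 > Client C/first 18 > Client U/first 16 > Client X/second 14 > Client H/first 13 > Client C/second 12 > Client U/second 10 > Client H/second 6.
Client X first at 23: fill all 25 → 135 left.
Client W/first (20): +20 → 115 left.
Fill Client W second block (30 at 19) → 85 left.
Client C/first (18): +10 → 75 left.
Client U first at 16: fill all 30 → 45 left.
45 remain; put them into Client X second at 14.
Total = 23×25 + 20×20 + 19×30 + 18×10 + 16×30 + 14×45 = 2835.

2835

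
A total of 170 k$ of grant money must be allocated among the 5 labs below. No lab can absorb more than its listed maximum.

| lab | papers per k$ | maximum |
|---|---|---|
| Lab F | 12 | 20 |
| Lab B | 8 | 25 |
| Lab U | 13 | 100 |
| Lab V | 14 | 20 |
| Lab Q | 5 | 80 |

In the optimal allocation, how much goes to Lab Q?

5

Order the labs by papers per k$: Lab V 14 > Lab U 13 > Lab F 12 > Lab B 8 > Lab Q 5.
Lab V: +20 to 20 (cap) — 150 left.
Give Lab U 100 to hit its cap of 100 — 50 left.
Lab F: +20 to 20 (cap) — 30 left.
Give Lab B 25 to hit its cap of 25 — 5 left.
Lab Q has room for 80 but only 5 remain, so it gets 5.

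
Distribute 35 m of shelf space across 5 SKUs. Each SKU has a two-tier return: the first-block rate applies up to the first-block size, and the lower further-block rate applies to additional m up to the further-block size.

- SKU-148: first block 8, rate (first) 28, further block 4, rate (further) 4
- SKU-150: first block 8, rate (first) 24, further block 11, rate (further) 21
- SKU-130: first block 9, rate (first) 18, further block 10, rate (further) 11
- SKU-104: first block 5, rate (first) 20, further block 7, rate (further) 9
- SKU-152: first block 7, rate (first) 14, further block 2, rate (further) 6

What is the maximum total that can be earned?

801

Treat each block as its own option and order by rate: SKU-148/T1 28 > SKU-150/T1 24 > SKU-150/T2 21 > SKU-104/T1 20 > SKU-130/T1 18 > SKU-152/T1 14 > SKU-130/T2 11 > SKU-104/T2 9 > SKU-152/T2 6 > SKU-148/T2 4.
Fill SKU-148 T1 block (8 at 28) ; 27 left.
SKU-150/T1 (24): +8 ; 19 left.
SKU-150/T2 (21): +11 ; 8 left.
SKU-104/T1 (20): +5 ; 3 left.
3 remain; put them into SKU-130 T1 at 18.
Total = 28×8 + 24×8 + 21×11 + 20×5 + 18×3 = 801.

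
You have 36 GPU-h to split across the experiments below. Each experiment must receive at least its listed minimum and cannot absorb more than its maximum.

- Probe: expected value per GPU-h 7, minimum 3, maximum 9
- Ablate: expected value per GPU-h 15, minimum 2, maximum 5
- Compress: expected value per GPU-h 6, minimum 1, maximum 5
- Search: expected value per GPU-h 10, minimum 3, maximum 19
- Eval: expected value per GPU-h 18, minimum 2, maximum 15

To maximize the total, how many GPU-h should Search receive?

Meeting every minimum uses 3+2+1+3+2 = 11 GPU-h, leaving 25.
Order the experiments by expected value per GPU-h: Eval 18 > Ablate 15 > Search 10 > Probe 7 > Compress 6.
Eval: +13 to 15 (cap) → 12 left.
Ablate: +3 to 5 (cap) → 9 left.
Search: +9 (room for 16) → 12. Pool exhausted.

12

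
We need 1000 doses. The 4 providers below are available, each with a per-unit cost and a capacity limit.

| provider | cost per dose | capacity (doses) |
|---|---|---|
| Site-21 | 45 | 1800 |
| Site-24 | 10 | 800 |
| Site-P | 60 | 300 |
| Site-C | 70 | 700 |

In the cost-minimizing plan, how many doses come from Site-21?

Cheapest first:
Take 800 from Site-24 at 10 — need 200 more.
Site-21 at 45: take 200 of its 1800 — requirement met.
Site-P, Site-C: unused.

200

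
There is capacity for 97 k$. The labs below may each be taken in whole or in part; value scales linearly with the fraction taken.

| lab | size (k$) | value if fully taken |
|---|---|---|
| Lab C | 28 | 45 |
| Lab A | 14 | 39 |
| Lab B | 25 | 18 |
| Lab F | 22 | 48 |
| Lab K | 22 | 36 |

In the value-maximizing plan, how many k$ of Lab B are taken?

11

Sort by value density: Lab A 39/14≈2.79, Lab F 48/22≈2.18, Lab K 36/22≈1.64, Lab C 45/28≈1.61, Lab B 18/25≈0.72.
Take all of Lab A (14 k$, value 39) ; 83 k$ left.
Take all of Lab F (22 k$, value 48) ; 61 k$ left.
Take all of Lab K (22 k$, value 36) ; 39 k$ left.
All 28 k$ of Lab C fit (value 45) ; 11 remain.
Fill the last 11 k$ with part of Lab B: 11/25 of it earns 7.92.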